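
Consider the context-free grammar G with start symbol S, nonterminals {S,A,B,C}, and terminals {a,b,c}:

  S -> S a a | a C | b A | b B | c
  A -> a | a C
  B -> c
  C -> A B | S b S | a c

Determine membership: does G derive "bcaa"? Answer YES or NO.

Convert to CNF:
  S -> S X4 | T0 C | T1 A | T1 B | c
  A -> T0 C | a
  B -> c
  C -> A B | S X3 | T0 T2
  T0 -> a
  T1 -> b
  T2 -> c
  X3 -> T1 S
  X4 -> T0 T0

CYK fill:
  T[0,0] 'b' = {T1}  orig:{}
  T[1,1] 'c' = {B,S,T2}  orig:{B,S}
  T[2,2] 'a' = {A,T0}  orig:{A}
  T[3,3] 'a' = {A,T0}  orig:{A}
  T[0,1] 'bc' = {S,X3}  orig:{S}
  T[1,2] 'ca' = ∅
  T[2,3] 'aa' = {X4}  orig:{}
  T[0,2] 'bca' = ∅
  T[1,3] 'caa' = {S}
  T[0,3] 'bcaa' = {S,X3}  orig:{S}

S ∈ T[0,3] ⇒ YES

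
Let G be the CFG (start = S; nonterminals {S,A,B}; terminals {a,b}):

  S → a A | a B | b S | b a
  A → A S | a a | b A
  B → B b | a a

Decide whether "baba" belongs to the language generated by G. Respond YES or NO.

Convert to CNF:
  S -> T0 A | T0 B | T1 S | T1 T0
  A -> A S | T0 T0 | T1 A
  B -> B T1 | T0 T0
  T0 -> a
  T1 -> b

CYK fill:
  cell(0,0) b: {T1}  orig:{}
  cell(1,1) a: {T0}  orig:{}
  cell(2,2) b: {T1}  orig:{}
  cell(3,3) a: {T0}  orig:{}
  cell(0,1) ba: {S}
  cell(1,2) ab: ∅
  cell(2,3) ba: {S}
  cell(0,2) bab: ∅
  cell(1,3) aba: ∅
  cell(0,3) baba: ∅

S ∉ T[0,3] ⇒ NO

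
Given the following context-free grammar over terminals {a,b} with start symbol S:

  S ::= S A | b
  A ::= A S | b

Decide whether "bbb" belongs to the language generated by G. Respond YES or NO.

Convert to CNF:
  S -> S A | b
  A -> A S | b

CYK table (by increasing span):
  cell(0,0) b: {A,S}
  cell(1,1) b: {A,S}
  cell(2,2) b: {A,S}
  cell(0,1) bb: {A,S}
  cell(1,2) bb: {A,S}
  cell(0,2) bbb: {A,S}

S ∈ T[0,2] ⇒ YES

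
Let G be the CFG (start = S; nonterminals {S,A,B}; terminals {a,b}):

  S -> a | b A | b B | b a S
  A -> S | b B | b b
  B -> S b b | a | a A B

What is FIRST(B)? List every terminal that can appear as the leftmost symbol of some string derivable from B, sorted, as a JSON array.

Compute FIRST by fixpoint:
iter 1:
  A via A→b B: +{b}
  B via B→a: +{a}
  S via S→a: +{a}
  S via S→b A: +{b}
  S: {a,b}  A: {b}  B: {a}
iter 2:
  A via A→S: +{a}
  B via B→S b b: +{b}
  S: {a,b}  A: {a,b}  B: {a,b}
iter 3: done
  S: {a,b}  A: {a,b}  B: {a,b}

FIRST(B) = ["a", "b"]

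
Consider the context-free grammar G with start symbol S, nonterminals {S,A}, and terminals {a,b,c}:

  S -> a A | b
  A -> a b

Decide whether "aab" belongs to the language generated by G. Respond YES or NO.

CNF form of G:
  S -> T0 A | b
  A -> T0 T1
  T0 -> a
  T1 -> b

CYK table (by increasing span):
  [0..0]={T0}  "a"  orig:{}
  [1..1]={T0}  "a"  orig:{}
  [2..2]={S,T1}  "b"  orig:{S}
  [0..1]=∅  "aa"
  [1..2]={A}  "ab"
  [0..2]={S}  "aab"

S ∈ T[0,2] ⇒ YES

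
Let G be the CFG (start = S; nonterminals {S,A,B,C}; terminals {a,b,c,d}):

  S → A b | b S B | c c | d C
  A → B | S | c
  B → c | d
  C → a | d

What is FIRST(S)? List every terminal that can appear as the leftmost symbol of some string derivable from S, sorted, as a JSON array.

Compute FIRST by fixpoint:
round 1:
  A via A→c: +{c}
  B via B→c: +{c}
  B via B→d: +{d}
  C via C→a: +{a}
  C via C→d: +{d}
  S via S→A b: +{c}
  S via S→b S B: +{b}
  S via S→d C: +{d}
  S: {b,c,d}  A: {c}  B: {c,d}  C: {a,d}
round 2:
  A via A→B: +{d}
  A via A→S: +{b}
  S: {b,c,d}  A: {b,c,d}  B: {c,d}  C: {a,d}
round 3: (stable)
  S: {b,c,d}  A: {b,c,d}  B: {c,d}  C: {a,d}

FIRST(S) = ["b", "c", "d"]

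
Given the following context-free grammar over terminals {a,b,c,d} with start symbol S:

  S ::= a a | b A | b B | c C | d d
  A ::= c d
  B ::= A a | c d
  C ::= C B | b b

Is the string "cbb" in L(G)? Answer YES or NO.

Convert to CNF:
  S -> T0 C | T1 T1 | T2 T2 | T3 A | T3 B
  A -> T0 T1
  B -> A T2 | T0 T1
  C -> C B | T3 T3
  T0 -> c
  T1 -> d
  T2 -> a
  T3 -> b

CYK fill:
  [0..0]={T0}  "c"  orig:{}
  [1..1]={T3}  "b"  orig:{}
  [2..2]={T3}  "b"  orig:{}
  [0..1]=∅  "cb"
  [1..2]={C}  "bb"
  [0..2]={S}  "cbb"

S ∈ T[0,2] ⇒ YES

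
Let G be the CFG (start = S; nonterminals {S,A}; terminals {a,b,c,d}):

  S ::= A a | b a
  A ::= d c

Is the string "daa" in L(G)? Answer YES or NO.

Convert to CNF:
  S -> A T2 | T3 T2
  A -> T0 T1
  T0 -> d
  T1 -> c
  T2 -> a
  T3 -> b

CYK table (by increasing span):
  T[0,0] 'd' = {T0}  orig:{}
  T[1,1] 'a' = {T2}  orig:{}
  T[2,2] 'a' = {T2}  orig:{}
  T[0,1] 'da' = ∅
  T[1,2] 'aa' = ∅
  T[0,2] 'daa' = ∅

S ∉ T[0,2] ⇒ NO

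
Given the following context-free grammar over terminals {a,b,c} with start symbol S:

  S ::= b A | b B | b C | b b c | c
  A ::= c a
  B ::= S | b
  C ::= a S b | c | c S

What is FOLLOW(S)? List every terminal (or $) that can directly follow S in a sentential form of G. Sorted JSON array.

FIRST sets, iterate to fixpoint:
pass 1:
  A via A→c a: +{c}
  B via B→b: +{b}
  C via C→a S b: +{a}
  C via C→c: +{c}
  S via S→b A: +{b}
  S via S→c: +{c}
  S: {b,c}  A: {c}  B: {b}  C: {a,c}
pass 2:
  B via B→S: +{c}
  S: {b,c}  A: {c}  B: {b,c}  C: {a,c}
pass 3: (no change)
  S: {b,c}  A: {c}  B: {b,c}  C: {a,c}

FOLLOW sets:
seed FOLLOW(S) with $
[1]
  C→a S b: FOLLOW(S) ⊇ FIRST(b) = {b}; new: +{b}
  S→b A: FOLLOW(A) ⊇ FOLLOW(S) ⊇ {$,b}; new: +{$,b}
  S→b B: FOLLOW(B) ⊇ FOLLOW(S) ⊇ {$,b}; new: +{$,b}
  S→b C: FOLLOW(C) ⊇ FOLLOW(S) ⊇ {$,b}; new: +{$,b}
  FOLLOW[S]={$,b}  FOLLOW[A]={$,b}  FOLLOW[B]={$,b}  FOLLOW[C]={$,b}
[2] (no change)
  FOLLOW[S]={$,b}  FOLLOW[A]={$,b}  FOLLOW[B]={$,b}  FOLLOW[C]={$,b}

FOLLOW(S) = ["$", "b"]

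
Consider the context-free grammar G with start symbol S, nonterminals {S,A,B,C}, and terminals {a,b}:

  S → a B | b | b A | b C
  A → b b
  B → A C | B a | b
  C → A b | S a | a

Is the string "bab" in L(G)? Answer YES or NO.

CNF form of G:
  S -> T0 A | T0 C | T1 B | b
  A -> T0 T0
  B -> A C | B T1 | b
  C -> A T0 | S T1 | a
  T0 -> b
  T1 -> a

Fill CYK table bottom-up:
  cell(0,0) b: {B,S,T0}  orig:{B,S}
  cell(1,1) a: {C,T1}  orig:{C}
  cell(2,2) b: {B,S,T0}  orig:{B,S}
  cell(0,1) ba: {B,C,S}
  cell(1,2) ab: {S}
  cell(0,2) bab: ∅

S ∉ T[0,2] ⇒ NO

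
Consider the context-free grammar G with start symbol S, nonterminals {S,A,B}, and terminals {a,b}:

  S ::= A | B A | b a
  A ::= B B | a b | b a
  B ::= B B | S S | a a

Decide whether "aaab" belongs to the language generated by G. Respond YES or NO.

Convert to CNF:
  S -> B A | B B | T0 T1 | T1 T0
  A -> B B | T0 T1 | T1 T0
  B -> B B | S S | T0 T0
  T0 -> a
  T1 -> b

CYK table (by increasing span):
  [0..0]={T0}  "a"  orig:{}
  [1..1]={T0}  "a"  orig:{}
  [2..2]={T0}  "a"  orig:{}
  [3..3]={T1}  "b"  orig:{}
  [0..1]={B}  "aa"
  [1..2]={B}  "aa"
  [2..3]={A,S}  "ab"
  [0..2]=∅  "aaa"
  [1..3]=∅  "aab"
  [0..3]={S}  "aaab"

S ∈ T[0,3] ⇒ YES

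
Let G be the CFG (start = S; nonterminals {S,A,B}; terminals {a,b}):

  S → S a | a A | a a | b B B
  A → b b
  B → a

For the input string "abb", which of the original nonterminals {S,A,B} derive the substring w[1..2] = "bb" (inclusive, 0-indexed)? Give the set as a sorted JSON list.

Convert to CNF:
  S -> S T1 | T0 X2 | T1 A | T1 T1
  A -> T0 T0
  B -> a
  T0 -> b
  T1 -> a
  X2 -> B B

Fill CYK table bottom-up (cells [i..j] with 1 ≤ i ≤ j ≤ 2 only):
  cell(1,1) b: {T0}  orig:{}
  cell(2,2) b: {T0}  orig:{}
  cell(1,2) bb: {A}

Original NTs in T[1,2] deriving "bb": ["A"]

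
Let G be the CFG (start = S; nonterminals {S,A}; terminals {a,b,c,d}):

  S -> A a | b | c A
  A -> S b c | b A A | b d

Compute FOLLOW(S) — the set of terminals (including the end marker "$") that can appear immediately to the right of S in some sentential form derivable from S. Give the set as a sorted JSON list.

FIRST iteration:
iter 1:
  A via A→b A A: +{b}
  S via S→A a: +{b}
  S via S→c A: +{c}
  FIRST(S)={b,c}  FIRST(A)={b}
iter 2:
  A via A→S b c: +{c}
  FIRST(S)={b,c}  FIRST(A)={b,c}
iter 3: (no change)
  FIRST(S)={b,c}  FIRST(A)={b,c}

FOLLOW sets:
FOLLOW(S) := {$}
round 1:
  A→S b c: FOLLOW(S) ⊇ FIRST(b) = {b}; new: +{b}
  A→b A A: FOLLOW(A) ⊇ FIRST(A) = {b,c}; new: +{b,c}
  S→A a: FOLLOW(A) ⊇ FIRST(a) = {a}; new: +{a}
  S→c A: FOLLOW(A) ⊇ FOLLOW(S) ⊇ {$,b}; new: +{$}
  S: {$,b}  A: {$,a,b,c}
round 2: done
  S: {$,b}  A: {$,a,b,c}

FOLLOW(S) = ["$", "b"]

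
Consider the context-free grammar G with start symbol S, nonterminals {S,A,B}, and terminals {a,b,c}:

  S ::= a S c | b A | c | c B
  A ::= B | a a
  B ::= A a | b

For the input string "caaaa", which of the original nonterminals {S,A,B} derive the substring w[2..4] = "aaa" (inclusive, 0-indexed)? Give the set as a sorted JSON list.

CNF form of G:
  S -> T0 X3 | T1 B | T2 A | c
  A -> A T0 | T0 T0 | b
  B -> A T0 | b
  T0 -> a
  T1 -> c
  T2 -> b
  X3 -> S T1

Fill CYK table bottom-up (cells [i..j] with 2 ≤ i ≤ j ≤ 4 only):
  T[2,2] 'a' = {T0}  orig:{}
  T[3,3] 'a' = {T0}  orig:{}
  T[4,4] 'a' = {T0}  orig:{}
  T[2,3] 'aa' = {A}
  T[3,4] 'aa' = {A}
  T[2,4] 'aaa' = {A,B}

Original NTs in T[2,4] deriving "aaa": ["A", "B"]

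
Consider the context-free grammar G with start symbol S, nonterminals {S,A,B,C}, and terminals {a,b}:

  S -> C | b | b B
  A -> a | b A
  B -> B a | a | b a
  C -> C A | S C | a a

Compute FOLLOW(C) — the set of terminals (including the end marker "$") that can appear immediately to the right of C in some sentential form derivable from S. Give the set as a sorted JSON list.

FIRST sets, iterate to fixpoint:
[1]
  A via A→a: +{a}
  A via A→b A: +{b}
  B via B→a: +{a}
  B via B→b a: +{b}
  C via C→a a: +{a}
  S via S→C: +{a}
  S via S→b: +{b}
  FIRST(S)={a,b}  FIRST(A)={a,b}  FIRST(B)={a,b}  FIRST(C)={a}
[2]
  C via C→S C: +{b}
  FIRST(S)={a,b}  FIRST(A)={a,b}  FIRST(B)={a,b}  FIRST(C)={a,b}
[3] (no change)
  FIRST(S)={a,b}  FIRST(A)={a,b}  FIRST(B)={a,b}  FIRST(C)={a,b}

Compute FOLLOW by fixpoint:
FOLLOW(S) := {$}
iter 1:
  B→B a: FOLLOW(B) ⊇ FIRST(a) = {a}; new: +{a}
  C→C A: FOLLOW(C) ⊇ FIRST(A) = {a,b}; new: +{a,b}
  C→C A: FOLLOW(A) ⊇ FOLLOW(C) ⊇ {a,b}; new: +{a,b}
  C→S C: FOLLOW(S) ⊇ FIRST(C) = {a,b}; new: +{a,b}
  S→C: FOLLOW(C) ⊇ FOLLOW(S) ⊇ {$,a,b}; new: +{$}
  S→b B: FOLLOW(B) ⊇ FOLLOW(S) ⊇ {$,a,b}; new: +{$,b}
  FOLLOW(S)={$,a,b}  FOLLOW(A)={a,b}  FOLLOW(B)={$,a,b}  FOLLOW(C)={$,a,b}
iter 2:
  C→C A: FOLLOW(A) ⊇ FOLLOW(C) ⊇ {$,a,b}; new: +{$}
  FOLLOW(S)={$,a,b}  FOLLOW(A)={$,a,b}  FOLLOW(B)={$,a,b}  FOLLOW(C)={$,a,b}
iter 3: (stable)
  FOLLOW(S)={$,a,b}  FOLLOW(A)={$,a,b}  FOLLOW(B)={$,a,b}  FOLLOW(C)={$,a,b}

FOLLOW(C) = ["$", "a", "b"]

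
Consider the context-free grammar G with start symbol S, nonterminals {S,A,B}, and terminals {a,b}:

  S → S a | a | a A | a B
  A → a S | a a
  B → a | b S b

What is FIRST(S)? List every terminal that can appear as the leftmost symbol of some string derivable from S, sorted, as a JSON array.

Compute FIRST by fixpoint:
pass 1:
  A via A→a S: +{a}
  B via B→a: +{a}
  B via B→b S b: +{b}
  S via S→a: +{a}
  S: {a}  A: {a}  B: {a,b}
pass 2: done
  S: {a}  A: {a}  B: {a,b}

FIRST(S) = ["a"]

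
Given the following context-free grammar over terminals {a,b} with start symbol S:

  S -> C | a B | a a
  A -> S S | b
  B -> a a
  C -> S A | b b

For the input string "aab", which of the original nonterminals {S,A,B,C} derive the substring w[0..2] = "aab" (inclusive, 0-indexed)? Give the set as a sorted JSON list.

Convert to CNF:
  S -> S A | T0 B | T0 T0 | T1 T1
  A -> S S | b
  B -> T0 T0
  C -> S A | T1 T1
  T0 -> a
  T1 -> b

CYK fill, restricted to cells inside w[0..2]:
  T[0,0] 'a' = {T0}  orig:{}
  T[1,1] 'a' = {T0}  orig:{}
  T[2,2] 'b' = {A,T1}  orig:{A}
  T[0,1] 'aa' = {B,S}
  T[1,2] 'ab' = ∅
  T[0,2] 'aab' = {C,S}

Original NTs in T[0,2] deriving "aab": ["C", "S"]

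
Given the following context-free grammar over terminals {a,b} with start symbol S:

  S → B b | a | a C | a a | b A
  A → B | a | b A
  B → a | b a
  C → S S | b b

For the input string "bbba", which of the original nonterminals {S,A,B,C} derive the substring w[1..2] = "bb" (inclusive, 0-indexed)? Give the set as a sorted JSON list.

Convert to CNF:
  S -> B T0 | T0 A | T1 C | T1 T1 | a
  A -> T0 A | T0 T1 | a
  B -> T0 T1 | a
  C -> S S | T0 T0
  T0 -> b
  T1 -> a

Fill CYK table bottom-up (cells [i..j] with 1 ≤ i ≤ j ≤ 2 only):
  cell(1,1) b: {T0}  orig:{}
  cell(2,2) b: {T0}  orig:{}
  cell(1,2) bb: {C}

Original NTs in T[1,2] deriving "bb": ["C"]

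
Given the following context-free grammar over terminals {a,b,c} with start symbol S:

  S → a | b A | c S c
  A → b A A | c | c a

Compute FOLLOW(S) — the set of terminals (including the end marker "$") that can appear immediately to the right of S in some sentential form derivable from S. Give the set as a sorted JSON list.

FIRST sets, iterate to fixpoint:
round 1:
  A via A→b A A: +{b}
  A via A→c: +{c}
  S via S→a: +{a}
  S via S→b A: +{b}
  S via S→c S c: +{c}
  S: {a,b,c}  A: {b,c}
round 2: — fixpoint
  S: {a,b,c}  A: {b,c}

FOLLOW sets:
initialize: $ ∈ FOLLOW(S)
iter 1:
  A→b A A: FOLLOW(A) ⊇ FIRST(A) = {b,c}; new: +{b,c}
  S→b A: FOLLOW(A) ⊇ FOLLOW(S) ⊇ {$}; new: +{$}
  S→c S c: FOLLOW(S) ⊇ FIRST(c) = {c}; new: +{c}
  FOLLOW[S]={$,c}  FOLLOW[A]={$,b,c}
iter 2: done
  FOLLOW[S]={$,c}  FOLLOW[A]={$,b,c}

FOLLOW(S) = ["$", "c"]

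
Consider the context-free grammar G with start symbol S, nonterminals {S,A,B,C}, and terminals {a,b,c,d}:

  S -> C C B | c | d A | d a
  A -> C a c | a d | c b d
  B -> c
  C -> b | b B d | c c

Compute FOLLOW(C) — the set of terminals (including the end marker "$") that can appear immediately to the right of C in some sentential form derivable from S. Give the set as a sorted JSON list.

FIRST iteration:
pass 1:
  A via A→a d: +{a}
  A via A→c b d: +{c}
  B via B→c: +{c}
  C via C→b: +{b}
  C via C→c c: +{c}
  S via S→C C B: +{b,c}
  S via S→d A: +{d}
  FIRST[S]={b,c,d}  FIRST[A]={a,c}  FIRST[B]={c}  FIRST[C]={b,c}
pass 2:
  A via A→C a c: +{b}
  FIRST[S]={b,c,d}  FIRST[A]={a,b,c}  FIRST[B]={c}  FIRST[C]={b,c}
pass 3: (no change)
  FIRST[S]={b,c,d}  FIRST[A]={a,b,c}  FIRST[B]={c}  FIRST[C]={b,c}

Compute FOLLOW by fixpoint:
seed FOLLOW(S) with $
round 1:
  A→C a c: FOLLOW(C) ⊇ FIRST(a) = {a}; new: +{a}
  C→b B d: FOLLOW(B) ⊇ FIRST(d) = {d}; new: +{d}
  S→C C B: FOLLOW(C) ⊇ FIRST(C) = {b,c}; new: +{b,c}
  S→C C B: FOLLOW(B) ⊇ FOLLOW(S) ⊇ {$}; new: +{$}
  S→d A: FOLLOW(A) ⊇ FOLLOW(S) ⊇ {$}; new: +{$}
  FOLLOW[S]={$}  FOLLOW[A]={$}  FOLLOW[B]={$,d}  FOLLOW[C]={a,b,c}
round 2: — fixpoint
  FOLLOW[S]={$}  FOLLOW[A]={$}  FOLLOW[B]={$,d}  FOLLOW[C]={a,b,c}

FOLLOW(C) = ["a", "b", "c"]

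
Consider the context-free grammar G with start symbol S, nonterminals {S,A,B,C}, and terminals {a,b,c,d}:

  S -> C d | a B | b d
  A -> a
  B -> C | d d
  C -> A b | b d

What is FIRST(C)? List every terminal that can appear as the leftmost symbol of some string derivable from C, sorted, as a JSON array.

FIRST sets, iterate to fixpoint:
pass 1:
  A via A→a: +{a}
  B via B→d d: +{d}
  C via C→A b: +{a}
  C via C→b d: +{b}
  S via S→C d: +{a,b}
  FIRST[S]={a,b}  FIRST[A]={a}  FIRST[B]={d}  FIRST[C]={a,b}
pass 2:
  B via B→C: +{a,b}
  FIRST[S]={a,b}  FIRST[A]={a}  FIRST[B]={a,b,d}  FIRST[C]={a,b}
pass 3: (stable)
  FIRST[S]={a,b}  FIRST[A]={a}  FIRST[B]={a,b,d}  FIRST[C]={a,b}

FIRST(C) = ["a", "b"]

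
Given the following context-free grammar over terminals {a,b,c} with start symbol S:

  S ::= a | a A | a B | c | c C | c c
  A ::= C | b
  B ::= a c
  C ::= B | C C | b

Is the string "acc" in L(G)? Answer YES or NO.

CNF form of G:
  S -> T0 A | T0 B | T1 C | T1 T1 | a | c
  A -> C C | T0 T1 | b
  B -> T0 T1
  C -> C C | T0 T1 | b
  T0 -> a
  T1 -> c

CYK table (by increasing span):
  [0..0]={S,T0}  "a"  orig:{S}
  [1..1]={S,T1}  "c"  orig:{S}
  [2..2]={S,T1}  "c"  orig:{S}
  [0..1]={A,B,C}  "ac"
  [1..2]={S}  "cc"
  [0..2]=∅  "acc"

S ∉ T[0,2] ⇒ NO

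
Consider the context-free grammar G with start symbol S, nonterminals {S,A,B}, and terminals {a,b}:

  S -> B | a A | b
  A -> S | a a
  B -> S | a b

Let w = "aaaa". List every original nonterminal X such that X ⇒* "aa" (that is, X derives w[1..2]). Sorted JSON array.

Convert to CNF:
  S -> T0 A | T0 T1 | b
  A -> T0 A | T0 T0 | T0 T1 | b
  B -> T0 A | T0 T1 | b
  T0 -> a
  T1 -> b

CYK fill, restricted to cells inside w[1..2]:
  cell(1,1) a: {T0}  orig:{}
  cell(2,2) a: {T0}  orig:{}
  cell(1,2) aa: {A}

Original NTs in T[1,2] deriving "aa": ["A"]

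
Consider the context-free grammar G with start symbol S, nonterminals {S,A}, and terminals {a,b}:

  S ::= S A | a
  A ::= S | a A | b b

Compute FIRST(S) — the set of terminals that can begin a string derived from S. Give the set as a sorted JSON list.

FIRST sets, iterate to fixpoint:
pass 1:
  A via A→a A: +{a}
  A via A→b b: +{b}
  S via S→a: +{a}
  FIRST[S]={a}  FIRST[A]={a,b}
pass 2: (stable)
  FIRST[S]={a}  FIRST[A]={a,b}

FIRST(S) = ["a"]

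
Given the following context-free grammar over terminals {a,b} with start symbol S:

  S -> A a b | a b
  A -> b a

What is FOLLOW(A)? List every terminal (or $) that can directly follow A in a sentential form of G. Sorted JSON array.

FIRST sets, iterate to fixpoint:
[1]
  A via A→b a: +{b}
  S via S→A a b: +{b}
  S via S→a b: +{a}
  FIRST[S]={a,b}  FIRST[A]={b}
[2] done
  FIRST[S]={a,b}  FIRST[A]={b}

Compute FOLLOW by fixpoint:
seed FOLLOW(S) with $
pass 1:
  S→A a b: FOLLOW(A) ⊇ FIRST(a) = {a}; new: +{a}
  S: {$}  A: {a}
pass 2: — fixpoint
  S: {$}  A: {a}

FOLLOW(A) = ["a"]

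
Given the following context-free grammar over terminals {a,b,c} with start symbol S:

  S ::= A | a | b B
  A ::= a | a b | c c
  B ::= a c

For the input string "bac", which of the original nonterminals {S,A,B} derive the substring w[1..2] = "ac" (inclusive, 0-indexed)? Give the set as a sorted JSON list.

CNF form of G:
  S -> T0 T1 | T1 B | T2 T2 | a
  A -> T0 T1 | T2 T2 | a
  B -> T0 T2
  T0 -> a
  T1 -> b
  T2 -> c

Fill CYK table bottom-up (cells [i..j] with 1 ≤ i ≤ j ≤ 2 only):
  cell(1,1) a: {A,S,T0}  orig:{A,S}
  cell(2,2) c: {T2}  orig:{}
  cell(1,2) ac: {B}

Original NTs in T[1,2] deriving "ac": ["B"]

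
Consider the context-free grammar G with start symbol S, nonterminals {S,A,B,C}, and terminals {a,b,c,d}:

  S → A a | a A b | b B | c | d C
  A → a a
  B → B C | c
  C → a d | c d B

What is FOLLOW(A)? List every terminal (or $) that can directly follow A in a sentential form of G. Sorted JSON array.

FIRST iteration:
[1]
  A via A→a a: +{a}
  B via B→c: +{c}
  C via C→a d: +{a}
  C via C→c d B: +{c}
  S via S→A a: +{a}
  S via S→b B: +{b}
  S via S→c: +{c}
  S via S→d C: +{d}
  FIRST[S]={a,b,c,d}  FIRST[A]={a}  FIRST[B]={c}  FIRST[C]={a,c}
[2] done
  FIRST[S]={a,b,c,d}  FIRST[A]={a}  FIRST[B]={c}  FIRST[C]={a,c}

FOLLOW sets:
initialize: $ ∈ FOLLOW(S)
[1]
  B→B C: FOLLOW(B) ⊇ FIRST(C) = {a,c}; new: +{a,c}
  B→B C: FOLLOW(C) ⊇ FOLLOW(B) ⊇ {a,c}; new: +{a,c}
  S→A a: FOLLOW(A) ⊇ FIRST(a) = {a}; new: +{a}
  S→a A b: FOLLOW(A) ⊇ FIRST(b) = {b}; new: +{b}
  S→b B: FOLLOW(B) ⊇ FOLLOW(S) ⊇ {$}; new: +{$}
  S→d C: FOLLOW(C) ⊇ FOLLOW(S) ⊇ {$}; new: +{$}
  FOLLOW[S]={$}  FOLLOW[A]={a,b}  FOLLOW[B]={$,a,c}  FOLLOW[C]={$,a,c}
[2] — fixpoint
  FOLLOW[S]={$}  FOLLOW[A]={a,b}  FOLLOW[B]={$,a,c}  FOLLOW[C]={$,a,c}

FOLLOW(A) = ["a", "b"]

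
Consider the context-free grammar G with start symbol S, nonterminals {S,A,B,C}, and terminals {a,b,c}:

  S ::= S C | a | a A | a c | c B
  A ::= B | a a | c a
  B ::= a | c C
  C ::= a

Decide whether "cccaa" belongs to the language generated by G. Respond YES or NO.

Convert to CNF:
  S -> S C | T0 A | T0 T1 | T1 B | a
  A -> T0 T0 | T1 C | T1 T0 | a
  B -> T1 C | a
  C -> a
  T0 -> a
  T1 -> c

CYK fill:
  [0..0]={T1}  "c"  orig:{}
  [1..1]={T1}  "c"  orig:{}
  [2..2]={T1}  "c"  orig:{}
  [3..3]={A,B,C,S,T0}  "a"  orig:{A,B,C,S}
  [4..4]={A,B,C,S,T0}  "a"  orig:{A,B,C,S}
  [0..1]=∅  "cc"
  [1..2]=∅  "cc"
  [2..3]={A,B,S}  "ca"
  [3..4]={A,S}  "aa"
  [0..2]=∅  "ccc"
  [1..3]={S}  "cca"
  [2..4]={S}  "caa"
  [0..3]=∅  "ccca"
  [1..4]={S}  "ccaa"
  [0..4]=∅  "cccaa"

S ∉ T[0,4] ⇒ NO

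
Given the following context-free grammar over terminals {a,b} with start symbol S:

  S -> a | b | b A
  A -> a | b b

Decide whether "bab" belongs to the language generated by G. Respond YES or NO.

CNF form of G:
  S -> T0 A | a | b
  A -> T0 T0 | a
  T0 -> b

CYK fill:
  cell(0,0) b: {S,T0}  orig:{S}
  cell(1,1) a: {A,S}
  cell(2,2) b: {S,T0}  orig:{S}
  cell(0,1) ba: {S}
  cell(1,2) ab: ∅
  cell(0,2) bab: ∅

S ∉ T[0,2] ⇒ NO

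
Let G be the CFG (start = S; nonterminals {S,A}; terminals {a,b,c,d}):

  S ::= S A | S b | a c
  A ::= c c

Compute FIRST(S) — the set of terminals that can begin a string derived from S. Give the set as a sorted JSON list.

FIRST iteration:
pass 1:
  A via A→c c: +{c}
  S via S→a c: +{a}
  FIRST[S]={a}  FIRST[A]={c}
pass 2: — fixpoint
  FIRST[S]={a}  FIRST[A]={c}

FIRST(S) = ["a"]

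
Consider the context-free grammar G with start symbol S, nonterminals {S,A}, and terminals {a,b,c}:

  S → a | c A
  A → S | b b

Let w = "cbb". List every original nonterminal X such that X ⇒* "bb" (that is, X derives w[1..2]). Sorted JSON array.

CNF form of G:
  S -> T1 A | a
  A -> T0 T0 | T1 A | a
  T0 -> b
  T1 -> c

CYK fill, restricted to cells inside w[1..2]:
  cell(1,1) b: {T0}  orig:{}
  cell(2,2) b: {T0}  orig:{}
  cell(1,2) bb: {A}

Original NTs in T[1,2] deriving "bb": ["A"]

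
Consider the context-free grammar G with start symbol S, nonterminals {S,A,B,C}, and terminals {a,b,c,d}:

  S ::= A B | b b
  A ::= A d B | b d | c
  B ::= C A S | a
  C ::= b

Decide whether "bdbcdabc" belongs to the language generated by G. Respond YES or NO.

CNF form of G:
  S -> A B | T1 T1
  A -> A X2 | T1 T0 | c
  B -> C X3 | a
  C -> b
  T0 -> d
  T1 -> b
  X2 -> T0 B
  X3 -> A S

CYK fill:
  T[0,0] 'b' = {C,T1}  orig:{C}
  T[1,1] 'd' = {T0}  orig:{}
  T[2,2] 'b' = {C,T1}  orig:{C}
  T[3,3] 'c' = {A}
  T[4,4] 'd' = {T0}  orig:{}
  T[5,5] 'a' = {B}
  T[6,6] 'b' = {C,T1}  orig:{C}
  T[7,7] 'c' = {A}
  T[0,1] 'bd' = {A}
  T[1,2] 'db' = ∅
  T[2,3] 'bc' = ∅
  T[3,4] 'cd' = ∅
  T[4,5] 'da' = {X2}  orig:{}
  T[5,6] 'ab' = ∅
  T[6,7] 'bc' = ∅
  T[0,2] 'bdb' = ∅
  T[1,3] 'dbc' = ∅
  T[2,4] 'bcd' = ∅
  T[3,5] 'cda' = {A}
  T[4,6] 'dab' = ∅
  T[5,7] 'abc' = ∅
  T[0,3] 'bdbc' = ∅
  T[1,4] 'dbcd' = ∅
  T[2,5] 'bcda' = ∅
  T[3,6] 'cdab' = ∅
  T[4,7] 'dabc' = ∅
  T[0,4] 'bdbcd' = ∅
  T[1,5] 'dbcda' = ∅
  T[2,6] 'bcdab' = ∅
  T[3,7] 'cdabc' = ∅
  T[0,5] 'bdbcda' = ∅
  T[1,6] 'dbcdab' = ∅
  T[2,7] 'bcdabc' = ∅
  T[0,6] 'bdbcdab' = ∅
  T[1,7] 'dbcdabc' = ∅
  T[0,7] 'bdbcdabc' = ∅

S ∉ T[0,7] ⇒ NO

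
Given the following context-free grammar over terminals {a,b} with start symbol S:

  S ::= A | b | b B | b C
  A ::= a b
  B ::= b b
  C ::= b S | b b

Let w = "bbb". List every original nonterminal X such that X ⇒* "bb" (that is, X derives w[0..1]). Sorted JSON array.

CNF form of G:
  S -> T0 T1 | T1 B | T1 C | b
  A -> T0 T1
  B -> T1 T1
  C -> T1 S | T1 T1
  T0 -> a
  T1 -> b

Fill CYK table bottom-up — only the sub-triangle for w[0..1]:
  cell(0,0) b: {S,T1}  orig:{S}
  cell(1,1) b: {S,T1}  orig:{S}
  cell(0,1) bb: {B,C}

Original NTs in T[0,1] deriving "bb": ["B", "C"]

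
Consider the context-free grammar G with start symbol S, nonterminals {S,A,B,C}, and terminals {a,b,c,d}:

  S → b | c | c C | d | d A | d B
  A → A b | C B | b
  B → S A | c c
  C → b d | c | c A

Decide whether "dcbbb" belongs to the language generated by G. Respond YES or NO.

Convert to CNF:
  S -> T1 C | T2 A | T2 B | b | c | d
  A -> A T0 | C B | b
  B -> S A | T1 T1
  C -> T0 T2 | T1 A | c
  T0 -> b
  T1 -> c
  T2 -> d

CYK fill:
  [0..0]={S,T2}  "d"  orig:{S}
  [1..1]={C,S,T1}  "c"  orig:{C,S}
  [2..2]={A,S,T0}  "b"  orig:{A,S}
  [3..3]={A,S,T0}  "b"  orig:{A,S}
  [4..4]={A,S,T0}  "b"  orig:{A,S}
  [0..1]=∅  "dc"
  [1..2]={B,C}  "cb"
  [2..3]={A,B}  "bb"
  [3..4]={A,B}  "bb"
  [0..2]={S}  "dcb"
  [1..3]={A,B,C}  "cbb"
  [2..4]={A,B}  "bbb"
  [0..3]={B,S}  "dcbb"
  [1..4]={A,B,C}  "cbbb"
  [0..4]={B,S}  "dcbbb"

S ∈ T[0,4] ⇒ YES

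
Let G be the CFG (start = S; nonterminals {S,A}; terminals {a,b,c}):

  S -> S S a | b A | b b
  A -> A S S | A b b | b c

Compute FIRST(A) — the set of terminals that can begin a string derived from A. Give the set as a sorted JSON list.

FIRST sets, iterate to fixpoint:
iter 1:
  A via A→b c: +{b}
  S via S→b A: +{b}
  S: {b}  A: {b}
iter 2: done
  S: {b}  A: {b}

FIRST(A) = ["b"]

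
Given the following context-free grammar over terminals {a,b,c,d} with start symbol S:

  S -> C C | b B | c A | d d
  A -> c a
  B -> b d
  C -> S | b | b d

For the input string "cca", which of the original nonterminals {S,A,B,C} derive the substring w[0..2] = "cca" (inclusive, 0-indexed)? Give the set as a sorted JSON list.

CNF form of G:
  S -> C C | T0 A | T2 B | T3 T3
  A -> T0 T1
  B -> T2 T3
  C -> C C | T0 A | T2 B | T2 T3 | T3 T3 | b
  T0 -> c
  T1 -> a
  T2 -> b
  T3 -> d

Fill CYK table bottom-up (cells [i..j] with 0 ≤ i ≤ j ≤ 2 only):
  [0..0]={T0}  "c"  orig:{}
  [1..1]={T0}  "c"  orig:{}
  [2..2]={T1}  "a"  orig:{}
  [0..1]=∅  "cc"
  [1..2]={A}  "ca"
  [0..2]={C,S}  "cca"

Original NTs in T[0,2] deriving "cca": ["C", "S"]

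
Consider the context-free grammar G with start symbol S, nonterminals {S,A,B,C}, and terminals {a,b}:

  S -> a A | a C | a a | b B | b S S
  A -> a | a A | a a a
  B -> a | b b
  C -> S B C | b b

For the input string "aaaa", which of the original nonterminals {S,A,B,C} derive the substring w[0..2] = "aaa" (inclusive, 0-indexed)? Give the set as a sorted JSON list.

Convert to CNF:
  S -> T0 A | T0 C | T0 T0 | T1 B | T1 X4
  A -> T0 A | T0 X2 | a
  B -> T1 T1 | a
  C -> S X3 | T1 T1
  T0 -> a
  T1 -> b
  X2 -> T0 T0
  X3 -> B C
  X4 -> S S

Fill CYK table bottom-up — only the sub-triangle for w[0..2]:
  cell(0,0) a: {A,B,T0}  orig:{A,B}
  cell(1,1) a: {A,B,T0}  orig:{A,B}
  cell(2,2) a: {A,B,T0}  orig:{A,B}
  cell(0,1) aa: {A,S,X2}  orig:{A,S}
  cell(1,2) aa: {A,S,X2}  orig:{A,S}
  cell(0,2) aaa: {A,S}

Original NTs in T[0,2] deriving "aaa": ["A", "S"]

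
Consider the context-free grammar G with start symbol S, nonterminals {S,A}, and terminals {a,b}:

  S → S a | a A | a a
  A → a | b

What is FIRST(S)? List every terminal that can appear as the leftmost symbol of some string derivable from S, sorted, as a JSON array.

FIRST sets, iterate to fixpoint:
iter 1:
  A via A→a: +{a}
  A via A→b: +{b}
  S via S→a A: +{a}
  FIRST[S]={a}  FIRST[A]={a,b}
iter 2: (stable)
  FIRST[S]={a}  FIRST[A]={a,b}

FIRST(S) = ["a"]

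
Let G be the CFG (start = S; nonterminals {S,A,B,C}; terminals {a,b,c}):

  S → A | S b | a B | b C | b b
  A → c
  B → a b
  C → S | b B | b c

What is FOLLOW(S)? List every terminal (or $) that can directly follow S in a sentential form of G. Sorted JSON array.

FIRST iteration:
[1]
  A via A→c: +{c}
  B via B→a b: +{a}
  C via C→b B: +{b}
  S via S→A: +{c}
  S via S→a B: +{a}
  S via S→b C: +{b}
  S: {a,b,c}  A: {c}  B: {a}  C: {b}
[2]
  C via C→S: +{a,c}
  S: {a,b,c}  A: {c}  B: {a}  C: {a,b,c}
[3] (no change)
  S: {a,b,c}  A: {c}  B: {a}  C: {a,b,c}

FOLLOW iteration:
FOLLOW(S) := {$}
iter 1:
  S→A: FOLLOW(A) ⊇ FOLLOW(S) ⊇ {$}; new: +{$}
  S→S b: FOLLOW(S) ⊇ FIRST(b) = {b}; new: +{b}
  S→a B: FOLLOW(B) ⊇ FOLLOW(S) ⊇ {$,b}; new: +{$,b}
  S→b C: FOLLOW(C) ⊇ FOLLOW(S) ⊇ {$,b}; new: +{$,b}
  S: {$,b}  A: {$}  B: {$,b}  C: {$,b}
iter 2:
  S→A: FOLLOW(A) ⊇ FOLLOW(S) ⊇ {$,b}; new: +{b}
  S: {$,b}  A: {$,b}  B: {$,b}  C: {$,b}
iter 3: (stable)
  S: {$,b}  A: {$,b}  B: {$,b}  C: {$,b}

FOLLOW(S) = ["$", "b"]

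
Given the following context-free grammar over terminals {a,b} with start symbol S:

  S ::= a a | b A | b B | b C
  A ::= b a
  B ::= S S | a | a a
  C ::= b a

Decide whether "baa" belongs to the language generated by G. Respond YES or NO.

Convert to CNF:
  S -> T0 A | T0 B | T0 C | T1 T1
  A -> T0 T1
  B -> S S | T1 T1 | a
  C -> T0 T1
  T0 -> b
  T1 -> a

CYK fill:
  cell(0,0) b: {T0}  orig:{}
  cell(1,1) a: {B,T1}  orig:{B}
  cell(2,2) a: {B,T1}  orig:{B}
  cell(0,1) ba: {A,C,S}
  cell(1,2) aa: {B,S}
  cell(0,2) baa: {S}

S ∈ T[0,2] ⇒ YES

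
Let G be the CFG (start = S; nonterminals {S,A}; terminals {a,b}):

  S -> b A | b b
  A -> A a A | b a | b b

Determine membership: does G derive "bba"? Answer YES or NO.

Convert to CNF:
  S -> T1 A | T1 T1
  A -> A X2 | T1 T0 | T1 T1
  T0 -> a
  T1 -> b
  X2 -> T0 A

CYK fill:
  cell(0,0) b: {T1}  orig:{}
  cell(1,1) b: {T1}  orig:{}
  cell(2,2) a: {T0}  orig:{}
  cell(0,1) bb: {A,S}
  cell(1,2) ba: {A}
  cell(0,2) bba: {S}

S ∈ T[0,2] ⇒ YES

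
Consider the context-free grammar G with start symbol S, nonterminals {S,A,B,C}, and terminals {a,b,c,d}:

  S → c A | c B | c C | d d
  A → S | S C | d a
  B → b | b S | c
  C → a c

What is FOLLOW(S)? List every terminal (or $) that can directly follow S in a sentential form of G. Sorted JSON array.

FIRST iteration:
[1]
  A via A→d a: +{d}
  B via B→b: +{b}
  B via B→c: +{c}
  C via C→a c: +{a}
  S via S→c A: +{c}
  S via S→d d: +{d}
  FIRST(S)={c,d}  FIRST(A)={d}  FIRST(B)={b,c}  FIRST(C)={a}
[2]
  A via A→S: +{c}
  FIRST(S)={c,d}  FIRST(A)={c,d}  FIRST(B)={b,c}  FIRST(C)={a}
[3] done
  FIRST(S)={c,d}  FIRST(A)={c,d}  FIRST(B)={b,c}  FIRST(C)={a}

Compute FOLLOW by fixpoint:
initialize: $ ∈ FOLLOW(S)
pass 1:
  A→S C: FOLLOW(S) ⊇ FIRST(C) = {a}; new: +{a}
  S→c A: FOLLOW(A) ⊇ FOLLOW(S) ⊇ {$,a}; new: +{$,a}
  S→c B: FOLLOW(B) ⊇ FOLLOW(S) ⊇ {$,a}; new: +{$,a}
  S→c C: FOLLOW(C) ⊇ FOLLOW(S) ⊇ {$,a}; new: +{$,a}
  S: {$,a}  A: {$,a}  B: {$,a}  C: {$,a}
pass 2: — fixpoint
  S: {$,a}  A: {$,a}  B: {$,a}  C: {$,a}

FOLLOW(S) = ["$", "a"]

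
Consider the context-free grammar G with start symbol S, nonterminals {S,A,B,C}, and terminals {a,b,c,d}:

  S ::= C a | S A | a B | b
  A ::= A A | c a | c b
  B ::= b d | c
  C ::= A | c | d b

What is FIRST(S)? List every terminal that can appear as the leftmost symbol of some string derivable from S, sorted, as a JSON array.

FIRST sets, iterate to fixpoint:
pass 1:
  A via A→c a: +{c}
  B via B→b d: +{b}
  B via B→c: +{c}
  C via C→A: +{c}
  C via C→d b: +{d}
  S via S→C a: +{c,d}
  S via S→a B: +{a}
  S via S→b: +{b}
  FIRST[S]={a,b,c,d}  FIRST[A]={c}  FIRST[B]={b,c}  FIRST[C]={c,d}
pass 2: (no change)
  FIRST[S]={a,b,c,d}  FIRST[A]={c}  FIRST[B]={b,c}  FIRST[C]={c,d}

FIRST(S) = ["a", "b", "c", "d"]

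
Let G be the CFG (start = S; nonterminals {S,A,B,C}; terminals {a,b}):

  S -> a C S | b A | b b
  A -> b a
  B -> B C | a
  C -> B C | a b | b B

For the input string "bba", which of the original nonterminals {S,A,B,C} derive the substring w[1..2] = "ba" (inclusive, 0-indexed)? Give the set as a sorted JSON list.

Convert to CNF:
  S -> T0 A | T0 T0 | T1 X2
  A -> T0 T1
  B -> B C | a
  C -> B C | T0 B | T1 T0
  T0 -> b
  T1 -> a
  X2 -> C S

CYK table (by increasing span), restricted to cells inside w[1..2]:
  T[1,1] 'b' = {T0}  orig:{}
  T[2,2] 'a' = {B,T1}  orig:{B}
  T[1,2] 'ba' = {A,C}

Original NTs in T[1,2] deriving "ba": ["A", "C"]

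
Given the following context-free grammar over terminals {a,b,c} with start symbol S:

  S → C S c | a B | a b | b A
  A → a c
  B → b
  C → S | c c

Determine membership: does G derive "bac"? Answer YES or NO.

CNF form of G:
  S -> C X4 | T0 B | T0 T2 | T2 A
  A -> T0 T1
  B -> b
  C -> C X3 | T0 B | T0 T2 | T1 T1 | T2 A
  T0 -> a
  T1 -> c
  T2 -> b
  X3 -> S T1
  X4 -> S T1

Fill CYK table bottom-up:
  [0..0]={B,T2}  "b"  orig:{B}
  [1..1]={T0}  "a"  orig:{}
  [2..2]={T1}  "c"  orig:{}
  [0..1]=∅  "ba"
  [1..2]={A}  "ac"
  [0..2]={C,S}  "bac"

S ∈ T[0,2] ⇒ YES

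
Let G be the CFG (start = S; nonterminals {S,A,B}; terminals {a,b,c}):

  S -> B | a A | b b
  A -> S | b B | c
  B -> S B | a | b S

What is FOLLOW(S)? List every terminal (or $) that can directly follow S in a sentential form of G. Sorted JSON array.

FIRST sets, iterate to fixpoint:
[1]
  A via A→b B: +{b}
  A via A→c: +{c}
  B via B→a: +{a}
  B via B→b S: +{b}
  S via S→B: +{a,b}
  FIRST(S)={a,b}  FIRST(A)={b,c}  FIRST(B)={a,b}
[2]
  A via A→S: +{a}
  FIRST(S)={a,b}  FIRST(A)={a,b,c}  FIRST(B)={a,b}
[3] (no change)
  FIRST(S)={a,b}  FIRST(A)={a,b,c}  FIRST(B)={a,b}

FOLLOW sets:
initialize: $ ∈ FOLLOW(S)
iter 1:
  B→S B: FOLLOW(S) ⊇ FIRST(B) = {a,b}; new: +{a,b}
  S→B: FOLLOW(B) ⊇ FOLLOW(S) ⊇ {$,a,b}; new: +{$,a,b}
  S→a A: FOLLOW(A) ⊇ FOLLOW(S) ⊇ {$,a,b}; new: +{$,a,b}
  FOLLOW[S]={$,a,b}  FOLLOW[A]={$,a,b}  FOLLOW[B]={$,a,b}
iter 2: — fixpoint
  FOLLOW[S]={$,a,b}  FOLLOW[A]={$,a,b}  FOLLOW[B]={$,a,b}

FOLLOW(S) = ["$", "a", "b"]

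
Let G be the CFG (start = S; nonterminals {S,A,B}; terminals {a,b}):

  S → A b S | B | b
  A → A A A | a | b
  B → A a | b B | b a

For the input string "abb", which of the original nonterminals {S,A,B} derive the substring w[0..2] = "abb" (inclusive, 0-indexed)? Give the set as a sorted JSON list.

Convert to CNF:
  S -> A T0 | A X3 | T1 B | T1 T0 | b
  A -> A X2 | a | b
  B -> A T0 | T1 B | T1 T0
  T0 -> a
  T1 -> b
  X2 -> A A
  X3 -> T1 S

Fill CYK table bottom-up — only the sub-triangle for w[0..2]:
  [0..0]={A,T0}  "a"  orig:{A}
  [1..1]={A,S,T1}  "b"  orig:{A,S}
  [2..2]={A,S,T1}  "b"  orig:{A,S}
  [0..1]={X2}  "ab"  orig:{}
  [1..2]={X2,X3}  "bb"  orig:{}
  [0..2]={A,S}  "abb"

Original NTs in T[0,2] deriving "abb": ["A", "S"]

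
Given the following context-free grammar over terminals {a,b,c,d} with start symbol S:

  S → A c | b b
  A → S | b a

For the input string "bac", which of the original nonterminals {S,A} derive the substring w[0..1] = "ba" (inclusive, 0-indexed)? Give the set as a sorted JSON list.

CNF form of G:
  S -> A T0 | T1 T1
  A -> A T0 | T1 T1 | T1 T2
  T0 -> c
  T1 -> b
  T2 -> a

CYK table (by increasing span) (cells [i..j] with 0 ≤ i ≤ j ≤ 1 only):
  T[0,0] 'b' = {T1}  orig:{}
  T[1,1] 'a' = {T2}  orig:{}
  T[0,1] 'ba' = {A}

Original NTs in T[0,1] deriving "ba": ["A"]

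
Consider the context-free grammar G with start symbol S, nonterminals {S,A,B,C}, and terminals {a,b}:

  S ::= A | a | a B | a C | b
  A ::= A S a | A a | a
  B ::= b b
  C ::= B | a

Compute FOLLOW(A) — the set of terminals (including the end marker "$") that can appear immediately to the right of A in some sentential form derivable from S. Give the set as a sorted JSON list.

FIRST sets, iterate to fixpoint:
round 1:
  A via A→a: +{a}
  B via B→b b: +{b}
  C via C→B: +{b}
  C via C→a: +{a}
  S via S→A: +{a}
  S via S→b: +{b}
  FIRST(S)={a,b}  FIRST(A)={a}  FIRST(B)={b}  FIRST(C)={a,b}
round 2: (no change)
  FIRST(S)={a,b}  FIRST(A)={a}  FIRST(B)={b}  FIRST(C)={a,b}

Compute FOLLOW by fixpoint:
initialize: $ ∈ FOLLOW(S)
[1]
  A→A S a: FOLLOW(A) ⊇ FIRST(S) = {a,b}; new: +{a,b}
  A→A S a: FOLLOW(S) ⊇ FIRST(a) = {a}; new: +{a}
  S→A: FOLLOW(A) ⊇ FOLLOW(S) ⊇ {$,a}; new: +{$}
  S→a B: FOLLOW(B) ⊇ FOLLOW(S) ⊇ {$,a}; new: +{$,a}
  S→a C: FOLLOW(C) ⊇ FOLLOW(S) ⊇ {$,a}; new: +{$,a}
  FOLLOW(S)={$,a}  FOLLOW(A)={$,a,b}  FOLLOW(B)={$,a}  FOLLOW(C)={$,a}
[2] (no change)
  FOLLOW(S)={$,a}  FOLLOW(A)={$,a,b}  FOLLOW(B)={$,a}  FOLLOW(C)={$,a}

FOLLOW(A) = ["$", "a", "b"]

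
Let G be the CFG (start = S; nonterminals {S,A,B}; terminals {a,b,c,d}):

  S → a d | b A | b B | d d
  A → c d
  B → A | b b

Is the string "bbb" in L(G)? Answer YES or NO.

Convert to CNF:
  S -> T1 T1 | T2 A | T2 B | T3 T1
  A -> T0 T1
  B -> T0 T1 | T2 T2
  T0 -> c
  T1 -> d
  T2 -> b
  T3 -> a

CYK table (by increasing span):
  T[0,0] 'b' = {T2}  orig:{}
  T[1,1] 'b' = {T2}  orig:{}
  T[2,2] 'b' = {T2}  orig:{}
  T[0,1] 'bb' = {B}
  T[1,2] 'bb' = {B}
  T[0,2] 'bbb' = {S}

S ∈ T[0,2] ⇒ YES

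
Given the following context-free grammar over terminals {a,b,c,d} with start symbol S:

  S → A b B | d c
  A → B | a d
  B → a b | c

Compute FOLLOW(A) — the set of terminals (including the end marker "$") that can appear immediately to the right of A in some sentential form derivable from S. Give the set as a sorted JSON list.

FIRST iteration:
round 1:
  A via A→a d: +{a}
  B via B→a b: +{a}
  B via B→c: +{c}
  S via S→A b B: +{a}
  S via S→d c: +{d}
  FIRST[S]={a,d}  FIRST[A]={a}  FIRST[B]={a,c}
round 2:
  A via A→B: +{c}
  S via S→A b B: +{c}
  FIRST[S]={a,c,d}  FIRST[A]={a,c}  FIRST[B]={a,c}
round 3: — fixpoint
  FIRST[S]={a,c,d}  FIRST[A]={a,c}  FIRST[B]={a,c}

FOLLOW iteration:
FOLLOW(S) := {$}
round 1:
  S→A b B: FOLLOW(A) ⊇ FIRST(b) = {b}; new: +{b}
  S→A b B: FOLLOW(B) ⊇ FOLLOW(S) ⊇ {$}; new: +{$}
  FOLLOW(S)={$}  FOLLOW(A)={b}  FOLLOW(B)={$}
round 2:
  A→B: FOLLOW(B) ⊇ FOLLOW(A) ⊇ {b}; new: +{b}
  FOLLOW(S)={$}  FOLLOW(A)={b}  FOLLOW(B)={$,b}
round 3: (stable)
  FOLLOW(S)={$}  FOLLOW(A)={b}  FOLLOW(B)={$,b}

FOLLOW(A) = ["b"]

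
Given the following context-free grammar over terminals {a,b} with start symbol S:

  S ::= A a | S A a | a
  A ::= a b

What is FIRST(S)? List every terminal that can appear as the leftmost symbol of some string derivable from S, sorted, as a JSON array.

FIRST sets, iterate to fixpoint:
[1]
  A via A→a b: +{a}
  S via S→A a: +{a}
  FIRST(S)={a}  FIRST(A)={a}
[2] (no change)
  FIRST(S)={a}  FIRST(A)={a}

FIRST(S) = ["a"]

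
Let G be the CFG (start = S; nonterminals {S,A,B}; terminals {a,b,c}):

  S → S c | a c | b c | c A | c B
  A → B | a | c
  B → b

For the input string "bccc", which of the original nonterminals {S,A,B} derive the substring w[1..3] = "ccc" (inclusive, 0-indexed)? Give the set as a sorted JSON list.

CNF form of G:
  S -> S T0 | T0 A | T0 B | T1 T0 | T2 T0
  A -> a | b | c
  B -> b
  T0 -> c
  T1 -> a
  T2 -> b

Fill CYK table bottom-up, restricted to cells inside w[1..3]:
  [1..1]={A,T0}  "c"  orig:{A}
  [2..2]={A,T0}  "c"  orig:{A}
  [3..3]={A,T0}  "c"  orig:{A}
  [1..2]={S}  "cc"
  [2..3]={S}  "cc"
  [1..3]={S}  "ccc"

Original NTs in T[1,3] deriving "ccc": ["S"]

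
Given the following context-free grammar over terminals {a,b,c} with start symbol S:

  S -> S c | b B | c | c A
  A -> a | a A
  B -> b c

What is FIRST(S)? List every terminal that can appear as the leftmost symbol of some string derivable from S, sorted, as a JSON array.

Compute FIRST by fixpoint:
pass 1:
  A via A→a: +{a}
  B via B→b c: +{b}
  S via S→b B: +{b}
  S via S→c: +{c}
  FIRST[S]={b,c}  FIRST[A]={a}  FIRST[B]={b}
pass 2: (no change)
  FIRST[S]={b,c}  FIRST[A]={a}  FIRST[B]={b}

FIRST(S) = ["b", "c"]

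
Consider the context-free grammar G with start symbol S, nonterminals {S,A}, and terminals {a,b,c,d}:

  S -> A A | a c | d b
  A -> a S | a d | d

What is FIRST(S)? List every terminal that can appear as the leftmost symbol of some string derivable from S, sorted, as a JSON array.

FIRST iteration:
pass 1:
  A via A→a S: +{a}
  A via A→d: +{d}
  S via S→A A: +{a,d}
  FIRST(S)={a,d}  FIRST(A)={a,d}
pass 2: done
  FIRST(S)={a,d}  FIRST(A)={a,d}

FIRST(S) = ["a", "d"]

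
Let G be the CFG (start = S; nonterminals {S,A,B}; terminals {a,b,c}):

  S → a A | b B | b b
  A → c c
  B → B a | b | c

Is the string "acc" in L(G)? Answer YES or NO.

CNF form of G:
  S -> T1 A | T2 B | T2 T2
  A -> T0 T0
  B -> B T1 | b | c
  T0 -> c
  T1 -> a
  T2 -> b

CYK table (by increasing span):
  [0..0]={T1}  "a"  orig:{}
  [1..1]={B,T0}  "c"  orig:{B}
  [2..2]={B,T0}  "c"  orig:{B}
  [0..1]=∅  "ac"
  [1..2]={A}  "cc"
  [0..2]={S}  "acc"

S ∈ T[0,2] ⇒ YES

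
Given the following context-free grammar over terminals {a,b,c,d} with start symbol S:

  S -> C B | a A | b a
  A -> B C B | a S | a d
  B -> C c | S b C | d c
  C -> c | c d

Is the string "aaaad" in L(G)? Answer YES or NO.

Convert to CNF:
  S -> C B | T0 A | T3 T0
  A -> B X4 | T0 S | T0 T1
  B -> C T2 | S X5 | T1 T2
  C -> T2 T1 | c
  T0 -> a
  T1 -> d
  T2 -> c
  T3 -> b
  X4 -> C B
  X5 -> T3 C

CYK table (by increasing span):
  T[0,0] 'a' = {T0}  orig:{}
  T[1,1] 'a' = {T0}  orig:{}
  T[2,2] 'a' = {T0}  orig:{}
  T[3,3] 'a' = {T0}  orig:{}
  T[4,4] 'd' = {T1}  orig:{}
  T[0,1] 'aa' = ∅
  T[1,2] 'aa' = ∅
  T[2,3] 'aa' = ∅
  T[3,4] 'ad' = {A}
  T[0,2] 'aaa' = ∅
  T[1,3] 'aaa' = ∅
  T[2,4] 'aad' = {S}
  T[0,3] 'aaaa' = ∅
  T[1,4] 'aaad' = {A}
  T[0,4] 'aaaad' = {S}

S ∈ T[0,4] ⇒ YES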